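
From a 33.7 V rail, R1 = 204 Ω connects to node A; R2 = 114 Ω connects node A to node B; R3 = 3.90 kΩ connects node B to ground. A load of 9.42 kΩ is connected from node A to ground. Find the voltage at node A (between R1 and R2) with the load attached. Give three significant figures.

V ≈ 31.4 V

Below node A the series string R2+R3 = 4014 Ω sits in parallel with the 9420 Ω load: 2815 Ω.
V_A = 33.7 × 2815/(204 + 2815) = 31.4 V.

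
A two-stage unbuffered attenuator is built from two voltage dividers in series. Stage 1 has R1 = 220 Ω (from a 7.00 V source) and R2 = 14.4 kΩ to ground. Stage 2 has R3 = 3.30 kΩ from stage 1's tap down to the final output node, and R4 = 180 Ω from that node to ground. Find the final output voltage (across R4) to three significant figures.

Stage 2 presents R3+R4 = 3480 Ω as a load on stage 1's tap.
Stage 1's lower leg becomes R2‖(R3+R4) = 2803 Ω, so V_mid = 7.00 × 2803/3023 = 6.491 V.
Stage 2 is itself unloaded: V_out = V_mid × R4/(R3+R4) = 6.491 × 180/3480 = 0.336 V.

V_out ≈ 0.336 V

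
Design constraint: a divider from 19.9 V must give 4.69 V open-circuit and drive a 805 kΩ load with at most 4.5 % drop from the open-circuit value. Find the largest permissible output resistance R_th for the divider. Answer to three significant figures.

R_th ≤ 37.9 kΩ

Loading drop = R_th/(R_th + R_L) ≤ 0.0450, so R_th ≤ R_L · ε/(1−ε) = 805 kΩ × 0.0450/0.9550 = 37.9 kΩ.
(Any R1, R2 with R2/(R1+R2) = 0.236 and R1‖R2 ≤ 37.9 kΩ will meet the spec.)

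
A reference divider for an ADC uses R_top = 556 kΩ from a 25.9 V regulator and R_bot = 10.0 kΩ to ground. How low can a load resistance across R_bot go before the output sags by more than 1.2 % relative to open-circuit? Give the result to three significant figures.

R_L(min) ≈ 809 kΩ

Output resistance R_th = R_top‖R_bot = (556 × 10.0)/566.0 = 9.823 kΩ.
The fractional drop is R_th/(R_th + R_L); requiring this ≤ 0.0120 gives R_L ≥ R_th(1/0.0120 − 1) = 9.823 × 82.33 = 809 kΩ.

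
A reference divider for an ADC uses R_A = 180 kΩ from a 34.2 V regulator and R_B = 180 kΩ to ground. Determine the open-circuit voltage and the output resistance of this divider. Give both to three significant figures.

V_th = 17.1 V, R_th = 90.0 kΩ

V_th is the open-circuit tap voltage: 34.2 × 180/(180 + 180) = 17.1 V.
With the supply zeroed, R_A and R_B appear in parallel from the tap: R_th = R_A‖R_B = (180 × 180)/360.0 = 90.0 kΩ.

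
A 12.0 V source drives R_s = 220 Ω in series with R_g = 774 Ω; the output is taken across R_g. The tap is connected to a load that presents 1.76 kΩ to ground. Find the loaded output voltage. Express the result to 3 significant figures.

V_out ≈ 8.52 V

The load sits in parallel with R_g: R_g‖R_L = (774 × 1760) / (774 + 1760) = 537.6 Ω.
V_out = 12.0 × 537.6 / (220 + 537.6) = 12.0 × 537.6/757.6 = 8.52 V.
(Unloaded it would have been 9.34 V.)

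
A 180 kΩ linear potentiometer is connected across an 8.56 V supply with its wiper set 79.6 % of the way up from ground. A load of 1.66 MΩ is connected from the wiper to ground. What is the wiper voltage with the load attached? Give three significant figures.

The wiper splits the pot into (1−α)R = 36.72 kΩ above and αR = 143.3 kΩ below.
Lower section ‖ load = 131.9 kΩ.
V_wiper = 8.56 × 131.9/(36.72 + 131.9) = 6.70 V.

V ≈ 6.70 V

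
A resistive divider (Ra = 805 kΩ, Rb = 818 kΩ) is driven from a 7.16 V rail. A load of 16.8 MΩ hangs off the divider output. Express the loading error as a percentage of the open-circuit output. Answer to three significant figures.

The divider's output (Thévenin) resistance is Ra‖Rb = 405.7 kΩ.
Fractional drop under load = R_th/(R_th + R_L) = 405.7 / (405.7 + 16800) = 0.02358.
So the output falls by 2.36 %.

2.36 %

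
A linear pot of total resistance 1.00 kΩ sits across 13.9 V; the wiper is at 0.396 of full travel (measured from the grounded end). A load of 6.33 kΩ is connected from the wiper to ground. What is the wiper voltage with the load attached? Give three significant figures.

V ≈ 5.30 V

The wiper splits the pot into (1−α)R = 604.0 Ω above and αR = 396.0 Ω below.
Lower section ‖ load = 372.7 Ω.
V_wiper = 13.9 × 372.7/(604.0 + 372.7) = 5.30 V.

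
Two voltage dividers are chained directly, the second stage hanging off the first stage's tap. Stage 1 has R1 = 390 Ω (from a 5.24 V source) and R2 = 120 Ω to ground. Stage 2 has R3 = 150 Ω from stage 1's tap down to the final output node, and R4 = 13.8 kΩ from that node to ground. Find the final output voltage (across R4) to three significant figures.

V_out ≈ 1.21 V

Stage 2 presents R3+R4 = 13950 Ω as a load on stage 1's tap.
Stage 1's lower leg becomes R2‖(R3+R4) = 119.0 Ω, so V_mid = 5.24 × 119.0/509.0 = 1.225 V.
Stage 2 is itself unloaded: V_out = V_mid × R4/(R3+R4) = 1.225 × 13800/13950 = 1.21 V.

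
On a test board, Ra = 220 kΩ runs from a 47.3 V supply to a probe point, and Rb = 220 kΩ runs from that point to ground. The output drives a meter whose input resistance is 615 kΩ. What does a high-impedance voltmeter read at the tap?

The load sits in parallel with Rb: Rb‖R_L = (220 × 615) / (220 + 615) = 162.0 kΩ.
V_out = 47.3 × 162.0 / (220 + 162.0) = 47.3 × 162.0/382.0 = 20.1 V.

V_out ≈ 20.1 V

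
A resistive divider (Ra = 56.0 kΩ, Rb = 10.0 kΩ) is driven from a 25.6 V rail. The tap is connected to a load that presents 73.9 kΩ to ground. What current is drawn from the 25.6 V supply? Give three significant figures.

I ≈ 0.395 mA

Rb‖R_L = 8.808 kΩ, so the source sees Ra + Rb‖R_L = 64.81 kΩ.
I = 25.6 V / 64.81 kΩ = 0.395 mA.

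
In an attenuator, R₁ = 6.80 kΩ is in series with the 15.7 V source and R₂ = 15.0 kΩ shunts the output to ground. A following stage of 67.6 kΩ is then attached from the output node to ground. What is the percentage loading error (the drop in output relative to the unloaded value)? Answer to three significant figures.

The divider's output (Thévenin) resistance is R₁‖R₂ = 4.679 kΩ.
Fractional drop under load = R_th/(R_th + R_L) = 4.679 / (4.679 + 67.6) = 0.06473.
So the output falls by 6.47 %.

6.47 %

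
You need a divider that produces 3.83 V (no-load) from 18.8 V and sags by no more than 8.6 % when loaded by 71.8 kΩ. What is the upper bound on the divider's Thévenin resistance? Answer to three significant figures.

Loading drop = R_th/(R_th + R_L) ≤ 0.0860, so R_th ≤ R_L · ε/(1−ε) = 71.8 kΩ × 0.0860/0.9140 = 6.76 kΩ.
(Any R1, R2 with R2/(R1+R2) = 0.204 and R1‖R2 ≤ 6.76 kΩ will meet the spec.)

R_th ≤ 6.76 kΩ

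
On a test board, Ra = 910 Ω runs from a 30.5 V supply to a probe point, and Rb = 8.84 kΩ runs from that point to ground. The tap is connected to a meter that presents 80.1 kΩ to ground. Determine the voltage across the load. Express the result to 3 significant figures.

V_out ≈ 27.4 V

The load sits in parallel with Rb: Rb‖R_L = (8840 × 80100) / (8840 + 80100) = 7961 Ω.
V_out = 30.5 × 7961 / (910 + 7961) = 30.5 × 7961/8871 = 27.4 V.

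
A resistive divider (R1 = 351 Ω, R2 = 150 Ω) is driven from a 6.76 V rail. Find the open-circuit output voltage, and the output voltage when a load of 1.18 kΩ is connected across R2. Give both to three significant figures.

Open-circuit: V = 6.76 × 150/(351 + 150) = 2.02 V.
With the load, R2 becomes R2‖R_L = 133.1 Ω, so V = 6.76 × 133.1/484.1 = 1.86 V.

Unloaded: 2.02 V; loaded: 1.86 V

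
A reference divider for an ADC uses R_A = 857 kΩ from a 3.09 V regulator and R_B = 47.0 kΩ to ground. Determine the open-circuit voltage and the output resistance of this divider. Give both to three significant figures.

V_th = 0.161 V, R_th = 44.6 kΩ

V_th is the open-circuit tap voltage: 3.09 × 47.0/(857 + 47.0) = 0.161 V.
With the supply zeroed, R_A and R_B appear in parallel from the tap: R_th = R_A‖R_B = (857 × 47.0)/904.0 = 44.6 kΩ.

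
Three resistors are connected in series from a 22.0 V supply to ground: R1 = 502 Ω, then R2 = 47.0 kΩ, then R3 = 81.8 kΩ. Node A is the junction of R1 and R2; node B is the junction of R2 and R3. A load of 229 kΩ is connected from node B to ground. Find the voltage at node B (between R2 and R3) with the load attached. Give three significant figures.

V ≈ 12.3 V

At node B, R3 is in parallel with the load: R3‖R_L = 60270 Ω.
Below node A the resistance is R2 + (R3‖R_L) = 107300 Ω, so V_A = 22.0 × 107300/107800 = 21.90 V.
Then V_B = V_A × (R3‖R_L)/(R2 + R3‖R_L) = 21.90 × 60270/107300 = 12.3 V.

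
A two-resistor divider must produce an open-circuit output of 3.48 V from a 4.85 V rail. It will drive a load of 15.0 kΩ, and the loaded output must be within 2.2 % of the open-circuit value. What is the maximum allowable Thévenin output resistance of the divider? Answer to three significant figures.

Loading drop = R_th/(R_th + R_L) ≤ 0.0220, so R_th ≤ R_L · ε/(1−ε) = 15.0 kΩ × 0.0220/0.9780 = 337 Ω.

R_th ≤ 337 Ω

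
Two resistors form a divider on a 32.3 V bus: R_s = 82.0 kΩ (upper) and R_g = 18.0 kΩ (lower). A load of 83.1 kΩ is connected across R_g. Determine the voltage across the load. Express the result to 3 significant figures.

V_out ≈ 4.94 V

The load sits in parallel with R_g: R_g‖R_L = (18.0 × 83.1) / (18.0 + 83.1) = 14.80 kΩ.
V_out = 32.3 × 14.80 / (82.0 + 14.80) = 32.3 × 14.80/96.80 = 4.94 V.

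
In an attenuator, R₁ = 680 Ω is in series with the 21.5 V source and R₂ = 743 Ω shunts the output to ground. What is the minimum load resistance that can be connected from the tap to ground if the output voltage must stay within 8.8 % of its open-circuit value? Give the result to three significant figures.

Output resistance R_th = R₁‖R₂ = (680 × 743)/1423 = 355.1 Ω.
The fractional drop is R_th/(R_th + R_L); requiring this ≤ 0.0880 gives R_L ≥ R_th(1/0.0880 − 1) = 355.1 × 10.36 = 3.68 kΩ.

R_L(min) ≈ 3.68 kΩ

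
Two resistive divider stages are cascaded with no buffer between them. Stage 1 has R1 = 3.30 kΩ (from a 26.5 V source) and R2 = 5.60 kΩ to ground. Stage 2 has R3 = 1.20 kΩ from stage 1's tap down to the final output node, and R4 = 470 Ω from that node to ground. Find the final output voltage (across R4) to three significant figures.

Stage 2 presents R3+R4 = 1670 Ω as a load on stage 1's tap.
Stage 1's lower leg becomes R2‖(R3+R4) = 1286 Ω, so V_mid = 26.5 × 1286/4586 = 7.433 V.
Stage 2 is itself unloaded: V_out = V_mid × R4/(R3+R4) = 7.433 × 470/1670 = 2.09 V.

V_out ≈ 2.09 V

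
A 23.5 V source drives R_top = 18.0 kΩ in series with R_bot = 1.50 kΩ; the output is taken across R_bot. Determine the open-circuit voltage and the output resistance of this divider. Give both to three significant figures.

V_th is the open-circuit tap voltage: 23.5 × 1.50/(18.0 + 1.50) = 1.81 V.
With the supply zeroed, R_top and R_bot appear in parallel from the tap: R_th = R_top‖R_bot = (18.0 × 1.50)/19.50 = 1.38 kΩ.

V_th = 1.81 V, R_th = 1.38 kΩ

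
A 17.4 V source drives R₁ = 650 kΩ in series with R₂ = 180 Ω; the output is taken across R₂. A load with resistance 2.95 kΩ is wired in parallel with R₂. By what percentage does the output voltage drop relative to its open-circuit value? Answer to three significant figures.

5.75 %

The divider's output (Thévenin) resistance is R₁‖R₂ = 180.0 Ω.
Fractional drop under load = R_th/(R_th + R_L) = 180.0 / (180.0 + 2950) = 0.05749.
So the output falls by 5.75 %.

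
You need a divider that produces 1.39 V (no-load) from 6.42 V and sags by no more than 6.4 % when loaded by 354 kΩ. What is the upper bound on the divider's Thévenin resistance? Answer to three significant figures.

R_th ≤ 24.2 kΩ

Loading drop = R_th/(R_th + R_L) ≤ 0.0640, so R_th ≤ R_L · ε/(1−ε) = 354 kΩ × 0.0640/0.9360 = 24.2 kΩ.
(Any R1, R2 with R2/(R1+R2) = 0.217 and R1‖R2 ≤ 24.2 kΩ will meet the spec.)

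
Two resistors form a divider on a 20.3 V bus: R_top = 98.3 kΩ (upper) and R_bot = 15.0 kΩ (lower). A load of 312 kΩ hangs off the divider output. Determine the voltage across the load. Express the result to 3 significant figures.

V_out ≈ 2.58 V

The load sits in parallel with R_bot: R_bot‖R_L = (15.0 × 312) / (15.0 + 312) = 14.31 kΩ.
V_out = 20.3 × 14.31 / (98.3 + 14.31) = 20.3 × 14.31/112.6 = 2.58 V.
(Unloaded it would have been 2.69 V.)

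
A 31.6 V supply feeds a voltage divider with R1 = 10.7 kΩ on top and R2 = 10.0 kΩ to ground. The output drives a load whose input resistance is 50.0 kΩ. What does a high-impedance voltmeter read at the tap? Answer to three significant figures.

The load sits in parallel with R2: R2‖R_L = (10.0 × 50.0) / (10.0 + 50.0) = 8.333 kΩ.
V_out = 31.6 × 8.333 / (10.7 + 8.333) = 31.6 × 8.333/19.03 = 13.8 V.

V_out ≈ 13.8 V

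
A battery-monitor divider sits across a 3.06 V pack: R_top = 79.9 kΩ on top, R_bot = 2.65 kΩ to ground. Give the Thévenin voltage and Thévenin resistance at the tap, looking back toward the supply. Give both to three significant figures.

V_th is the open-circuit tap voltage: 3.06 × 2.65/(79.9 + 2.65) = 0.0982 V.
With the supply zeroed, R_top and R_bot appear in parallel from the tap: R_th = R_top‖R_bot = (79.9 × 2.65)/82.55 = 2.56 kΩ.

V_th = 0.0982 V, R_th = 2.56 kΩ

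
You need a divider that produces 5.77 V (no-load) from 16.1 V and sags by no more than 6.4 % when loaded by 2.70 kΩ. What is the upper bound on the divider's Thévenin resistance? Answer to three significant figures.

R_th ≤ 185 Ω

Loading drop = R_th/(R_th + R_L) ≤ 0.0640, so R_th ≤ R_L · ε/(1−ε) = 2.70 kΩ × 0.0640/0.9360 = 185 Ω.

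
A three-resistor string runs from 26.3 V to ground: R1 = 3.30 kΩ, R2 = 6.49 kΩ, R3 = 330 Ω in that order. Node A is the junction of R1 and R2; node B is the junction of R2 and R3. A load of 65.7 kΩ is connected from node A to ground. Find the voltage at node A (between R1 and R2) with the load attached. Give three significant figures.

V ≈ 17.1 V

Below node A the series string R2+R3 = 6820 Ω sits in parallel with the 65700 Ω load: 6179 Ω.
V_A = 26.3 × 6179/(3300 + 6179) = 17.1 V.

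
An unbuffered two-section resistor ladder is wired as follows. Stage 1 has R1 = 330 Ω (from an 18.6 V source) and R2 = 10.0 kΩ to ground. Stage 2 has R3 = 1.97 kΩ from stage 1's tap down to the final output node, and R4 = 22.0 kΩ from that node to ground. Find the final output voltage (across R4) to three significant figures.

Stage 2 presents R3+R4 = 23970 Ω as a load on stage 1's tap.
Stage 1's lower leg becomes R2‖(R3+R4) = 7056 Ω, so V_mid = 18.6 × 7056/7386 = 17.77 V.
Stage 2 is itself unloaded: V_out = V_mid × R4/(R3+R4) = 17.77 × 22000/23970 = 16.3 V.

V_out ≈ 16.3 V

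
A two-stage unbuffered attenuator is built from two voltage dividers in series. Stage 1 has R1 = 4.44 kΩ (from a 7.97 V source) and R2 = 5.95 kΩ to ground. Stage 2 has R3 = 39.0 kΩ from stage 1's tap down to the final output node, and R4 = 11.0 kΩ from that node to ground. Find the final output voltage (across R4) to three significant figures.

V_out ≈ 0.956 V

Stage 2 presents R3+R4 = 50.00 kΩ as a load on stage 1's tap.
Stage 1's lower leg becomes R2‖(R3+R4) = 5.317 kΩ, so V_mid = 7.97 × 5.317/9.757 = 4.343 V.
Stage 2 is itself unloaded: V_out = V_mid × R4/(R3+R4) = 4.343 × 11.0/50.00 = 0.956 V.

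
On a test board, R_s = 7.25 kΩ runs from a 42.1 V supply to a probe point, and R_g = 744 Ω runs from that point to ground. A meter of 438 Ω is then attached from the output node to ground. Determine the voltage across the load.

V_out ≈ 1.54 V

The load sits in parallel with R_g: R_g‖R_L = (744 × 438) / (744 + 438) = 275.7 Ω.
V_out = 42.1 × 275.7 / (7250 + 275.7) = 42.1 × 275.7/7526 = 1.54 V.
(Unloaded it would have been 3.92 V.)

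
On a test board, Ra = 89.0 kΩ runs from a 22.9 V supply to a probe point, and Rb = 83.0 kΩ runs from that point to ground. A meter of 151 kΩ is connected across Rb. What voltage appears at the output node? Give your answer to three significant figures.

V_out ≈ 8.60 V

The load sits in parallel with Rb: Rb‖R_L = (83.0 × 151) / (83.0 + 151) = 53.56 kΩ.
V_out = 22.9 × 53.56 / (89.0 + 53.56) = 22.9 × 53.56/142.6 = 8.60 V.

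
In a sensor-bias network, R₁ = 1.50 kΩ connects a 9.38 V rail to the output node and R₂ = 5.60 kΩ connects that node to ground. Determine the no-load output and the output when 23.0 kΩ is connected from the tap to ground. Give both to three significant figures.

Open-circuit: V = 9.38 × 5.60/(1.50 + 5.60) = 7.40 V.
With the load, R₂ becomes R₂‖R_L = 4.503 kΩ, so V = 9.38 × 4.503/6.003 = 7.04 V.

Unloaded: 7.40 V; loaded: 7.04 V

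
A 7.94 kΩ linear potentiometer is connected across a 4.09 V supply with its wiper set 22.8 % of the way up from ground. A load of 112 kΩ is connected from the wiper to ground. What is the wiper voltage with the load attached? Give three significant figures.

The wiper splits the pot into (1−α)R = 6.130 kΩ above and αR = 1.810 kΩ below.
Lower section ‖ load = 1.782 kΩ.
V_wiper = 4.09 × 1.782/(6.130 + 1.782) = 0.921 V.

V ≈ 0.921 V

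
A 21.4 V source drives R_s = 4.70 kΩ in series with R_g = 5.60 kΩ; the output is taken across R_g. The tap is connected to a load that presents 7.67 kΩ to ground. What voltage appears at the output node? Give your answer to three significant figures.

V_out ≈ 8.73 V

The load sits in parallel with R_g: R_g‖R_L = (5.60 × 7.67) / (5.60 + 7.67) = 3.237 kΩ.
V_out = 21.4 × 3.237 / (4.70 + 3.237) = 21.4 × 3.237/7.937 = 8.73 V.
(Unloaded it would have been 11.6 V.)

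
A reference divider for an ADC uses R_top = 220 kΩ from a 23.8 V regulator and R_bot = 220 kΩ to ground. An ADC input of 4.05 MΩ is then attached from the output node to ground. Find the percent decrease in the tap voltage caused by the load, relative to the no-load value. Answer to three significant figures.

2.64 %

The divider's output (Thévenin) resistance is R_top‖R_bot = 110.0 kΩ.
Fractional drop under load = R_th/(R_th + R_L) = 110.0 / (110.0 + 4050) = 0.02644.
So the output falls by 2.64 %.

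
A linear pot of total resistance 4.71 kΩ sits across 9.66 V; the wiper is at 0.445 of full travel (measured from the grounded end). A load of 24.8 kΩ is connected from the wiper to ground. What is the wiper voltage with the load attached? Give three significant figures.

The wiper splits the pot into (1−α)R = 2.614 kΩ above and αR = 2.096 kΩ below.
Lower section ‖ load = 1.933 kΩ.
V_wiper = 9.66 × 1.933/(2.614 + 1.933) = 4.11 V.

V ≈ 4.11 V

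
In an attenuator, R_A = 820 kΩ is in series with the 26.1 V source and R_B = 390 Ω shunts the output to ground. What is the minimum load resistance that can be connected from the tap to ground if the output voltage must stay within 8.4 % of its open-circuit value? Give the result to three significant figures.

R_L(min) ≈ 4.25 kΩ

Output resistance R_th = R_A‖R_B = (820000 × 390)/820400 = 389.8 Ω.
The fractional drop is R_th/(R_th + R_L); requiring this ≤ 0.0840 gives R_L ≥ R_th(1/0.0840 − 1) = 389.8 × 10.90 = 4.25 kΩ.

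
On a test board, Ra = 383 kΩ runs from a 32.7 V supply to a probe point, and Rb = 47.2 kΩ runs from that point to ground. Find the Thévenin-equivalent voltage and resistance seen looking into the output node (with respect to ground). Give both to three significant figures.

V_th = 3.59 V, R_th = 42.0 kΩ

V_th is the open-circuit tap voltage: 32.7 × 47.2/(383 + 47.2) = 3.59 V.
With the supply zeroed, Ra and Rb appear in parallel from the tap: R_th = Ra‖Rb = (383 × 47.2)/430.2 = 42.0 kΩ.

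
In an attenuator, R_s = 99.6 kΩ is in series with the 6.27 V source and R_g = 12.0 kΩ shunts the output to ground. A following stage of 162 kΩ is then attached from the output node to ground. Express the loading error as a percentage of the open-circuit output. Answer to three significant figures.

6.20 %

The divider's output (Thévenin) resistance is R_s‖R_g = 10.71 kΩ.
Fractional drop under load = R_th/(R_th + R_L) = 10.71 / (10.71 + 162) = 0.06201.
So the output falls by 6.20 %.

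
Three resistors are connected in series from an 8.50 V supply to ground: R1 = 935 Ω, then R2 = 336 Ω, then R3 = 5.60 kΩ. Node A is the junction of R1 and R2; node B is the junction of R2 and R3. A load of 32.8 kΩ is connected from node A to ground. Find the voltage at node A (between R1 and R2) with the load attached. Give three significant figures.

V ≈ 7.17 V

Below node A the series string R2+R3 = 5936 Ω sits in parallel with the 32800 Ω load: 5026 Ω.
V_A = 8.50 × 5026/(935 + 5026) = 7.17 V.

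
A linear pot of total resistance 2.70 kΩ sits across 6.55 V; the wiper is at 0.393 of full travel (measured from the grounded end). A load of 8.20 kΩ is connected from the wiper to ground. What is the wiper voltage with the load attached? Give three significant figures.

The wiper splits the pot into (1−α)R = 1.639 kΩ above and αR = 1.061 kΩ below.
Lower section ‖ load = 0.9395 kΩ.
V_wiper = 6.55 × 0.9395/(1.639 + 0.9395) = 2.39 V.

V ≈ 2.39 V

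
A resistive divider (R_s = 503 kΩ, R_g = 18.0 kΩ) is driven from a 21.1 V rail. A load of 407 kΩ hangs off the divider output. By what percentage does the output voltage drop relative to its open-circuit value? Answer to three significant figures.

The divider's output (Thévenin) resistance is R_s‖R_g = 17.38 kΩ.
Fractional drop under load = R_th/(R_th + R_L) = 17.38 / (17.38 + 407) = 0.04095.
So the output falls by 4.09 %.

4.09 %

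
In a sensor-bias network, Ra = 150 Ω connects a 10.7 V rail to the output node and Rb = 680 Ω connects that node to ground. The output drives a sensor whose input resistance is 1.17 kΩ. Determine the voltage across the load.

The load sits in parallel with Rb: Rb‖R_L = (680 × 1170) / (680 + 1170) = 430.1 Ω.
V_out = 10.7 × 430.1 / (150 + 430.1) = 10.7 × 430.1/580.1 = 7.93 V.

V_out ≈ 7.93 V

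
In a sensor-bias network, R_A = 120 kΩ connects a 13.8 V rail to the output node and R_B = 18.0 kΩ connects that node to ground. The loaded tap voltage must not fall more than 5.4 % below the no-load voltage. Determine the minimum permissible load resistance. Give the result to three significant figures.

R_L(min) ≈ 274 kΩ

Output resistance R_th = R_A‖R_B = (120 × 18.0)/138.0 = 15.65 kΩ.
The fractional drop is R_th/(R_th + R_L); requiring this ≤ 0.0540 gives R_L ≥ R_th(1/0.0540 − 1) = 15.65 × 17.52 = 274 kΩ.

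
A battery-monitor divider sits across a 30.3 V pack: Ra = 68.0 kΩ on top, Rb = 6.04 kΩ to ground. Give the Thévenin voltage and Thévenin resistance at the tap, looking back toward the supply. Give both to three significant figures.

V_th is the open-circuit tap voltage: 30.3 × 6.04/(68.0 + 6.04) = 2.47 V.
With the supply zeroed, Ra and Rb appear in parallel from the tap: R_th = Ra‖Rb = (68.0 × 6.04)/74.04 = 5.55 kΩ.

V_th = 2.47 V, R_th = 5.55 kΩ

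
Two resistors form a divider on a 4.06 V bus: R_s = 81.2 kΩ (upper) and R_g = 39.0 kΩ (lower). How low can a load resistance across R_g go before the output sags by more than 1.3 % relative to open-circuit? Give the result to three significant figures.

R_L(min) ≈ 2.00 MΩ

Output resistance R_th = R_s‖R_g = (81.2 × 39.0)/120.2 = 26.35 kΩ.
The fractional drop is R_th/(R_th + R_L); requiring this ≤ 0.0130 gives R_L ≥ R_th(1/0.0130 − 1) = 26.35 × 75.92 = 2.00 MΩ.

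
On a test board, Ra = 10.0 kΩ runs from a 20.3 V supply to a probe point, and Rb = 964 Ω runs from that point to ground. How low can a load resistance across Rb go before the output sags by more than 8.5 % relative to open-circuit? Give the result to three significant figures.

R_L(min) ≈ 9.46 kΩ

Output resistance R_th = Ra‖Rb = (10000 × 964)/10960 = 879.2 Ω.
The fractional drop is R_th/(R_th + R_L); requiring this ≤ 0.0850 gives R_L ≥ R_th(1/0.0850 − 1) = 879.2 × 10.76 = 9.46 kΩ.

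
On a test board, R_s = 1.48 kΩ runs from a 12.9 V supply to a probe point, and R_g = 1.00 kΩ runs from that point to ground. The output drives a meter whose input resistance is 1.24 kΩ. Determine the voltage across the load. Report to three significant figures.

V_out ≈ 3.51 V

The load sits in parallel with R_g: R_g‖R_L = (1.00 × 1.24) / (1.00 + 1.24) = 0.5536 kΩ.
V_out = 12.9 × 0.5536 / (1.48 + 0.5536) = 12.9 × 0.5536/2.034 = 3.51 V.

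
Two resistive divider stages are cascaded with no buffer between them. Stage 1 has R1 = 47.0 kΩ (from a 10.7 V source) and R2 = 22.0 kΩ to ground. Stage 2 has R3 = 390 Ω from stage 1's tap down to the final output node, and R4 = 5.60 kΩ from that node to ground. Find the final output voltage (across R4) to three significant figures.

Stage 2 presents R3+R4 = 5990 Ω as a load on stage 1's tap.
Stage 1's lower leg becomes R2‖(R3+R4) = 4708 Ω, so V_mid = 10.7 × 4708/51710 = 0.9743 V.
Stage 2 is itself unloaded: V_out = V_mid × R4/(R3+R4) = 0.9743 × 5600/5990 = 0.911 V.

V_out ≈ 0.911 V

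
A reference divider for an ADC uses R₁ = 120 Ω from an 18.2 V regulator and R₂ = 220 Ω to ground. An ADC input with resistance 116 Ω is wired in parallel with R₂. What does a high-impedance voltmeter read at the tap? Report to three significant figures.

The load sits in parallel with R₂: R₂‖R_L = (220 × 116) / (220 + 116) = 75.95 Ω.
V_out = 18.2 × 75.95 / (120 + 75.95) = 18.2 × 75.95/196.0 = 7.05 V.

V_out ≈ 7.05 V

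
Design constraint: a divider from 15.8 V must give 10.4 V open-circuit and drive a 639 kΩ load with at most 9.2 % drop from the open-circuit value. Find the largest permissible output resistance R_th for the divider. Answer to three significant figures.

Loading drop = R_th/(R_th + R_L) ≤ 0.0920, so R_th ≤ R_L · ε/(1−ε) = 639 kΩ × 0.0920/0.9080 = 64.7 kΩ.

R_th ≤ 64.7 kΩ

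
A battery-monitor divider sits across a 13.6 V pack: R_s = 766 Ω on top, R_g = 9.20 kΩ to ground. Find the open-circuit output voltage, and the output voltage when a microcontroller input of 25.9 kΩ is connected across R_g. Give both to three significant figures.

Open-circuit: V = 13.6 × 9200/(766 + 9200) = 12.6 V.
With the load, R_g becomes R_g‖R_L = 6789 Ω, so V = 13.6 × 6789/7555 = 12.2 V.

Unloaded: 12.6 V; loaded: 12.2 V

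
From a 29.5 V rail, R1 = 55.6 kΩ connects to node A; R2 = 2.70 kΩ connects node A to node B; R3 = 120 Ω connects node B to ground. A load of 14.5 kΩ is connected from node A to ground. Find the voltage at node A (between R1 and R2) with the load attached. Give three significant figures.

V ≈ 1.20 V

Below node A the series string R2+R3 = 2820 Ω sits in parallel with the 14500 Ω load: 2361 Ω.
V_A = 29.5 × 2361/(55600 + 2361) = 1.20 V.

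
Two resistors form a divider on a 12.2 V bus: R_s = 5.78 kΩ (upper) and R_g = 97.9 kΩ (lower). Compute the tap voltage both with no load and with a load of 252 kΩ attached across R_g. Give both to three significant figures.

Unloaded: 11.5 V; loaded: 11.3 V

Open-circuit: V = 12.2 × 97.9/(5.78 + 97.9) = 11.5 V.
With the load, R_g becomes R_g‖R_L = 70.51 kΩ, so V = 12.2 × 70.51/76.29 = 11.3 V.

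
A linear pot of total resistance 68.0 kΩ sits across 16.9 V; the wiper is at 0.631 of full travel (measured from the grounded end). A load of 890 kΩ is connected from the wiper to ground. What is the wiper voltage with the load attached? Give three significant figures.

The wiper splits the pot into (1−α)R = 25.09 kΩ above and αR = 42.91 kΩ below.
Lower section ‖ load = 40.93 kΩ.
V_wiper = 16.9 × 40.93/(25.09 + 40.93) = 10.5 V.

V ≈ 10.5 V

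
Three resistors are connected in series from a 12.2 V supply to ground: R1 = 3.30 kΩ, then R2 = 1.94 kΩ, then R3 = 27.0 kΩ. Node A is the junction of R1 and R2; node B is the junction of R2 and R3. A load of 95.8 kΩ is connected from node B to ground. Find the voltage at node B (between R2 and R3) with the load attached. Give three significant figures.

V ≈ 9.77 V

At node B, R3 is in parallel with the load: R3‖R_L = 21.06 kΩ.
Below node A the resistance is R2 + (R3‖R_L) = 23.00 kΩ, so V_A = 12.2 × 23.00/26.30 = 10.67 V.
Then V_B = V_A × (R3‖R_L)/(R2 + R3‖R_L) = 10.67 × 21.06/23.00 = 9.77 V.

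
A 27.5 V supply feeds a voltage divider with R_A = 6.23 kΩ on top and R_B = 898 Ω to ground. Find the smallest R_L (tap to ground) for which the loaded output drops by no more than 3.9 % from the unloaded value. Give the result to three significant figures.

R_L(min) ≈ 19.3 kΩ

Output resistance R_th = R_A‖R_B = (6230 × 898)/7128 = 784.9 Ω.
The fractional drop is R_th/(R_th + R_L); requiring this ≤ 0.0390 gives R_L ≥ R_th(1/0.0390 − 1) = 784.9 × 24.64 = 19.3 kΩ.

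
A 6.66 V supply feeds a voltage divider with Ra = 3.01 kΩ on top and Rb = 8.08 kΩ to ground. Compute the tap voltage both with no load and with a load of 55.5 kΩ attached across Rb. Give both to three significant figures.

Open-circuit: V = 6.66 × 8.08/(3.01 + 8.08) = 4.85 V.
With the load, Rb becomes Rb‖R_L = 7.053 kΩ, so V = 6.66 × 7.053/10.06 = 4.67 V.

Unloaded: 4.85 V; loaded: 4.67 V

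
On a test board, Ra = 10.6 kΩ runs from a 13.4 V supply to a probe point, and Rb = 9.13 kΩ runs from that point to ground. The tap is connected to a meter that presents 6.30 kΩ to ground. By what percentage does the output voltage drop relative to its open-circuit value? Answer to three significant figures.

43.8 %

The divider's output (Thévenin) resistance is Ra‖Rb = 4.905 kΩ.
Fractional drop under load = R_th/(R_th + R_L) = 4.905 / (4.905 + 6.30) = 0.4378.
So the output falls by 43.8 %.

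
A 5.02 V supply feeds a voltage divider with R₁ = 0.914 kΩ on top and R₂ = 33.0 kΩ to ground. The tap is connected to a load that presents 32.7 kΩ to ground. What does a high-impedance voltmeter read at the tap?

The load sits in parallel with R₂: R₂‖R_L = (33000 × 32700) / (33000 + 32700) = 16420 Ω.
V_out = 5.02 × 16420 / (914 + 16420) = 5.02 × 16420/17340 = 4.76 V.

V_out ≈ 4.76 V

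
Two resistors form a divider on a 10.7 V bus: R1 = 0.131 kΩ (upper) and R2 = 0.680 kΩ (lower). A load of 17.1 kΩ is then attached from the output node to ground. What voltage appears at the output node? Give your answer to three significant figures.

V_out ≈ 8.91 V

The load sits in parallel with R2: R2‖R_L = (680 × 17100) / (680 + 17100) = 654.0 Ω.
V_out = 10.7 × 654.0 / (131 + 654.0) = 10.7 × 654.0/785.0 = 8.91 V.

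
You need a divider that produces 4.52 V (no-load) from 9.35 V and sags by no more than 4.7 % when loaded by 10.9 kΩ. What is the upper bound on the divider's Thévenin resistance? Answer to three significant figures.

Loading drop = R_th/(R_th + R_L) ≤ 0.0470, so R_th ≤ R_L · ε/(1−ε) = 10.9 kΩ × 0.0470/0.9530 = 538 Ω.

R_th ≤ 538 Ω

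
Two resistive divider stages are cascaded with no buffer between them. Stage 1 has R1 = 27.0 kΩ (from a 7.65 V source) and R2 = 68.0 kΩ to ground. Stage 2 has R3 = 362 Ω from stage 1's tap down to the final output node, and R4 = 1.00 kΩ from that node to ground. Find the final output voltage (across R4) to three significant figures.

V_out ≈ 0.265 V

Stage 2 presents R3+R4 = 1362 Ω as a load on stage 1's tap.
Stage 1's lower leg becomes R2‖(R3+R4) = 1335 Ω, so V_mid = 7.65 × 1335/28340 = 0.3605 V.
Stage 2 is itself unloaded: V_out = V_mid × R4/(R3+R4) = 0.3605 × 1000/1362 = 0.265 V.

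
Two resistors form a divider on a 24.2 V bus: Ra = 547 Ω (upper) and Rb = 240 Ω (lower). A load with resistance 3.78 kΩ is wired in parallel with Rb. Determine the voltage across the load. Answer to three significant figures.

V_out ≈ 7.07 V

The load sits in parallel with Rb: Rb‖R_L = (240 × 3780) / (240 + 3780) = 225.7 Ω.
V_out = 24.2 × 225.7 / (547 + 225.7) = 24.2 × 225.7/772.7 = 7.07 V.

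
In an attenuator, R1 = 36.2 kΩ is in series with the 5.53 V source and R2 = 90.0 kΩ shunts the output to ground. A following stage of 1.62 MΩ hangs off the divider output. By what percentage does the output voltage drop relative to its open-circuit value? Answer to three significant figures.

1.57 %

The divider's output (Thévenin) resistance is R1‖R2 = 25.82 kΩ.
Fractional drop under load = R_th/(R_th + R_L) = 25.82 / (25.82 + 1620) = 0.01569.
So the output falls by 1.57 %.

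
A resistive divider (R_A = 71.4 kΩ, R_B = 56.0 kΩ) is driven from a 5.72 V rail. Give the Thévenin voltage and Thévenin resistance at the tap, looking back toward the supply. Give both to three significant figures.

V_th = 2.51 V, R_th = 31.4 kΩ

V_th is the open-circuit tap voltage: 5.72 × 56.0/(71.4 + 56.0) = 2.51 V.
With the supply zeroed, R_A and R_B appear in parallel from the tap: R_th = R_A‖R_B = (71.4 × 56.0)/127.4 = 31.4 kΩ.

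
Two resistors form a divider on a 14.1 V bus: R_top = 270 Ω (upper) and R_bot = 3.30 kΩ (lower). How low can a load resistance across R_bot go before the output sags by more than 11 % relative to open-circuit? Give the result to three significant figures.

R_L(min) ≈ 2.02 kΩ

Output resistance R_th = R_top‖R_bot = (270 × 3300)/3570 = 249.6 Ω.
The fractional drop is R_th/(R_th + R_L); requiring this ≤ 0.110 gives R_L ≥ R_th(1/0.110 − 1) = 249.6 × 8.091 = 2.02 kΩ.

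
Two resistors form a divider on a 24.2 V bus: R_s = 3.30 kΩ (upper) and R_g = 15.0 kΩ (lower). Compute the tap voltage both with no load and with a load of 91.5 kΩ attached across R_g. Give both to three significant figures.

Unloaded: 19.8 V; loaded: 19.3 V

Open-circuit: V = 24.2 × 15.0/(3.30 + 15.0) = 19.8 V.
With the load, R_g becomes R_g‖R_L = 12.89 kΩ, so V = 24.2 × 12.89/16.19 = 19.3 V.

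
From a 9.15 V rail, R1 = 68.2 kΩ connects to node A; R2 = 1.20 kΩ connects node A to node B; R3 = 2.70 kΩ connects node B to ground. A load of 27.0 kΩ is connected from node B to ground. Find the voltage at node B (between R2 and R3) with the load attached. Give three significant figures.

At node B, R3 is in parallel with the load: R3‖R_L = 2.455 kΩ.
Below node A the resistance is R2 + (R3‖R_L) = 3.655 kΩ, so V_A = 9.15 × 3.655/71.85 = 0.4654 V.
Then V_B = V_A × (R3‖R_L)/(R2 + R3‖R_L) = 0.4654 × 2.455/3.655 = 0.313 V.

V ≈ 0.313 V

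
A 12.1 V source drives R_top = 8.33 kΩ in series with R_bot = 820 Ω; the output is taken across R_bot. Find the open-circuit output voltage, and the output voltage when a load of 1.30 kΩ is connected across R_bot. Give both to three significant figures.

Unloaded: 1.08 V; loaded: 0.689 V

Open-circuit: V = 12.1 × 820/(8330 + 820) = 1.08 V.
With the load, R_bot becomes R_bot‖R_L = 502.8 Ω, so V = 12.1 × 502.8/8833 = 0.689 V.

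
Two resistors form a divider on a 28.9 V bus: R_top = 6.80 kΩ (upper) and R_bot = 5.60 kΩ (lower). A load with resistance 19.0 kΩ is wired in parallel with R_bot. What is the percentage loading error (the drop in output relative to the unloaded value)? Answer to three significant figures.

The divider's output (Thévenin) resistance is R_top‖R_bot = 3.071 kΩ.
Fractional drop under load = R_th/(R_th + R_L) = 3.071 / (3.071 + 19.0) = 0.1391.
So the output falls by 13.9 %.

13.9 %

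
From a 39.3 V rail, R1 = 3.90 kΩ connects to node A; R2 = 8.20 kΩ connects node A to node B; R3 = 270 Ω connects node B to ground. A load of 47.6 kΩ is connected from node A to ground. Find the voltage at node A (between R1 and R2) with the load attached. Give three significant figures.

V ≈ 25.5 V

Below node A the series string R2+R3 = 8470 Ω sits in parallel with the 47600 Ω load: 7191 Ω.
V_A = 39.3 × 7191/(3900 + 7191) = 25.5 V.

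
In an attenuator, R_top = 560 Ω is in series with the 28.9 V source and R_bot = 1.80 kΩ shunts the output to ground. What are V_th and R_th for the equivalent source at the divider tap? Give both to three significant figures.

V_th is the open-circuit tap voltage: 28.9 × 1800/(560 + 1800) = 22.0 V.
With the supply zeroed, R_top and R_bot appear in parallel from the tap: R_th = R_top‖R_bot = (560 × 1800)/2360 = 427 Ω.

V_th = 22.0 V, R_th = 427 Ω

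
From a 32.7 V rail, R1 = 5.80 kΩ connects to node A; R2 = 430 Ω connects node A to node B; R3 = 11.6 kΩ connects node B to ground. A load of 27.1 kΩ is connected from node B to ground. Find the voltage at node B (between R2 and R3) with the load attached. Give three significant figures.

At node B, R3 is in parallel with the load: R3‖R_L = 8123 Ω.
Below node A the resistance is R2 + (R3‖R_L) = 8553 Ω, so V_A = 32.7 × 8553/14350 = 19.49 V.
Then V_B = V_A × (R3‖R_L)/(R2 + R3‖R_L) = 19.49 × 8123/8553 = 18.5 V.

V ≈ 18.5 V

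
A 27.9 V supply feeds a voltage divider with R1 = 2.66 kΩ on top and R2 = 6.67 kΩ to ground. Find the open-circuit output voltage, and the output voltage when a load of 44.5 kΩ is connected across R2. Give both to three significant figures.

Open-circuit: V = 27.9 × 6.67/(2.66 + 6.67) = 19.9 V.
With the load, R2 becomes R2‖R_L = 5.801 kΩ, so V = 27.9 × 5.801/8.461 = 19.1 V.

Unloaded: 19.9 V; loaded: 19.1 V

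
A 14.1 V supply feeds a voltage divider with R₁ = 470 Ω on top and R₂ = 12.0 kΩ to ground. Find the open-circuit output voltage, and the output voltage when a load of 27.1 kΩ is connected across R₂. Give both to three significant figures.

Open-circuit: V = 14.1 × 12000/(470 + 12000) = 13.6 V.
With the load, R₂ becomes R₂‖R_L = 8317 Ω, so V = 14.1 × 8317/8787 = 13.3 V.

Unloaded: 13.6 V; loaded: 13.3 V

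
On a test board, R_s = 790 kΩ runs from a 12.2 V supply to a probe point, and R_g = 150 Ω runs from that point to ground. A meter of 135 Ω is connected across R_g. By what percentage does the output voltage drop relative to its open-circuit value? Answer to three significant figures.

52.6 %

Unloaded V = 12.2 × 150/790200 = 0.002316 V.
Loaded: R_g‖R_L = 71.05 Ω, giving V = 12.2 × 71.05/790100 = 0.001097 V.
Drop = (0.002316 − 0.001097) / 0.002316 = 52.6 %.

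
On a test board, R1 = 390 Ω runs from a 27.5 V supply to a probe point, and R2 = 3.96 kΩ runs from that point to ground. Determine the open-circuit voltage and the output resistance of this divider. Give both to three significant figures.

V_th is the open-circuit tap voltage: 27.5 × 3960/(390 + 3960) = 25.0 V.
With the supply zeroed, R1 and R2 appear in parallel from the tap: R_th = R1‖R2 = (390 × 3960)/4350 = 355 Ω.

V_th = 25.0 V, R_th = 355 Ω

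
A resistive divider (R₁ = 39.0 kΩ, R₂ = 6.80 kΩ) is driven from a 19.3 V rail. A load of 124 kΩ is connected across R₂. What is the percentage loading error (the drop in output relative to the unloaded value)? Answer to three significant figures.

The divider's output (Thévenin) resistance is R₁‖R₂ = 5.790 kΩ.
Fractional drop under load = R_th/(R_th + R_L) = 5.790 / (5.790 + 124) = 0.04461.
So the output falls by 4.46 %.

4.46 %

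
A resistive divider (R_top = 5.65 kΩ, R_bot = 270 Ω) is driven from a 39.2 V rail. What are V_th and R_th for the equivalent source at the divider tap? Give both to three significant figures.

V_th is the open-circuit tap voltage: 39.2 × 270/(5650 + 270) = 1.79 V.
With the supply zeroed, R_top and R_bot appear in parallel from the tap: R_th = R_top‖R_bot = (5650 × 270)/5920 = 258 Ω.

V_th = 1.79 V, R_th = 258 Ω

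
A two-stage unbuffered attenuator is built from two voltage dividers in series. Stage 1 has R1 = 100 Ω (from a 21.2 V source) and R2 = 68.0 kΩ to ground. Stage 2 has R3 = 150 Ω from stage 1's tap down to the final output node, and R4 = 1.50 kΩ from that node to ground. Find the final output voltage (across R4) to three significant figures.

Stage 2 presents R3+R4 = 1650 Ω as a load on stage 1's tap.
Stage 1's lower leg becomes R2‖(R3+R4) = 1611 Ω, so V_mid = 21.2 × 1611/1711 = 19.96 V.
Stage 2 is itself unloaded: V_out = V_mid × R4/(R3+R4) = 19.96 × 1500/1650 = 18.1 V.

V_out ≈ 18.1 V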